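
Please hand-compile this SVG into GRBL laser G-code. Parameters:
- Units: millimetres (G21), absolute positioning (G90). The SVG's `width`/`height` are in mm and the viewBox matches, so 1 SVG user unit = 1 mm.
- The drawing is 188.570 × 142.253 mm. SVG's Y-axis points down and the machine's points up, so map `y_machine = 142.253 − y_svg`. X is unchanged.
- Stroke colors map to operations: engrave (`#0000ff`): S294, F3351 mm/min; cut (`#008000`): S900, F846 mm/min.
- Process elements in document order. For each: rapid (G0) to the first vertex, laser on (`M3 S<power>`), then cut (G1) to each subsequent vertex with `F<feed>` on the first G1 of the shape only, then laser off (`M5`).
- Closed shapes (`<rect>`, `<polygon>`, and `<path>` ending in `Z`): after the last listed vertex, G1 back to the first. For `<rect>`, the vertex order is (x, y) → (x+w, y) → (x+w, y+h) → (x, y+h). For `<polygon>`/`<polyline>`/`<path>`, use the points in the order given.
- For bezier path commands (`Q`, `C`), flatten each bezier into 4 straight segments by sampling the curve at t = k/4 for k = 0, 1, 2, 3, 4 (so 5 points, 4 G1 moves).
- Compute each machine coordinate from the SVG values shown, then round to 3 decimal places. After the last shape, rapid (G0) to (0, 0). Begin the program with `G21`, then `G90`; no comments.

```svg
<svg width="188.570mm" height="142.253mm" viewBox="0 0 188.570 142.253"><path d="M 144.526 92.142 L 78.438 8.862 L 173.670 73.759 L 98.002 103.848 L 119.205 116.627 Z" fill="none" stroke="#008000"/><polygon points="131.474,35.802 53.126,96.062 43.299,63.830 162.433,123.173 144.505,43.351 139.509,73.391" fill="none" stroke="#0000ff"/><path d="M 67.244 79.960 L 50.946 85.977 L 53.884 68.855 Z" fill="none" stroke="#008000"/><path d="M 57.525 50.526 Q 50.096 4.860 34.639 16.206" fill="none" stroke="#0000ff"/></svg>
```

Since the viewBox matches the mm dimensions, user units are millimetres directly. The only transform is the Y-flip y_m = 142.253 − y_svg.

Shape 1 is a closed polygon drawn with `<path>`. Its stroke #008000 means cut at S900, F846. After flipping Y the toolpath is (144.526,50.111) → (78.438,133.391) → (173.670,68.494) → (98.002,38.405) → (119.205,25.626) → (144.526,50.111), returning to the start.

Shape 2 is a closed polygon drawn with `<polygon>`. Its stroke #0000ff means engrave at S294, F3351. After flipping Y the toolpath is (131.474,106.451) → (53.126,46.191) → (43.299,78.423) → (162.433,19.080) → (144.505,98.902) → (139.509,68.862) → (131.474,106.451), returning to the start.

Shape 3 is a regular polygon drawn with `<path>`. Its stroke #008000 means cut at S900, F846. After flipping Y the toolpath is (67.244,62.293) → (50.946,56.276) → (53.884,73.398) → (67.244,62.293), returning to the start.

Shape 4 is a quadratic bezier drawn with `<path>`. Its stroke #0000ff means engrave at S294, F3351. After flipping Y the toolpath is (57.525,91.727) → (53.309,110.997) → (48.089,123.140) → (41.866,128.157) → (34.639,126.047).

G21
G90
G0 X144.526 Y50.111
M3 S900
G1 X78.438 Y133.391 F846
G1 X173.670 Y68.494
G1 X98.002 Y38.405
G1 X119.205 Y25.626
G1 X144.526 Y50.111
M5
G0 X131.474 Y106.451
M3 S294
G1 X53.126 Y46.191 F3351
G1 X43.299 Y78.423
G1 X162.433 Y19.080
G1 X144.505 Y98.902
G1 X139.509 Y68.862
G1 X131.474 Y106.451
M5
G0 X67.244 Y62.293
M3 S900
G1 X50.946 Y56.276 F846
G1 X53.884 Y73.398
G1 X67.244 Y62.293
M5
G0 X57.525 Y91.727
M3 S294
G1 X53.309 Y110.997 F3351
G1 X48.089 Y123.140
G1 X41.866 Y128.157
G1 X34.639 Y126.047
M5
G0 X0.000 Y0.000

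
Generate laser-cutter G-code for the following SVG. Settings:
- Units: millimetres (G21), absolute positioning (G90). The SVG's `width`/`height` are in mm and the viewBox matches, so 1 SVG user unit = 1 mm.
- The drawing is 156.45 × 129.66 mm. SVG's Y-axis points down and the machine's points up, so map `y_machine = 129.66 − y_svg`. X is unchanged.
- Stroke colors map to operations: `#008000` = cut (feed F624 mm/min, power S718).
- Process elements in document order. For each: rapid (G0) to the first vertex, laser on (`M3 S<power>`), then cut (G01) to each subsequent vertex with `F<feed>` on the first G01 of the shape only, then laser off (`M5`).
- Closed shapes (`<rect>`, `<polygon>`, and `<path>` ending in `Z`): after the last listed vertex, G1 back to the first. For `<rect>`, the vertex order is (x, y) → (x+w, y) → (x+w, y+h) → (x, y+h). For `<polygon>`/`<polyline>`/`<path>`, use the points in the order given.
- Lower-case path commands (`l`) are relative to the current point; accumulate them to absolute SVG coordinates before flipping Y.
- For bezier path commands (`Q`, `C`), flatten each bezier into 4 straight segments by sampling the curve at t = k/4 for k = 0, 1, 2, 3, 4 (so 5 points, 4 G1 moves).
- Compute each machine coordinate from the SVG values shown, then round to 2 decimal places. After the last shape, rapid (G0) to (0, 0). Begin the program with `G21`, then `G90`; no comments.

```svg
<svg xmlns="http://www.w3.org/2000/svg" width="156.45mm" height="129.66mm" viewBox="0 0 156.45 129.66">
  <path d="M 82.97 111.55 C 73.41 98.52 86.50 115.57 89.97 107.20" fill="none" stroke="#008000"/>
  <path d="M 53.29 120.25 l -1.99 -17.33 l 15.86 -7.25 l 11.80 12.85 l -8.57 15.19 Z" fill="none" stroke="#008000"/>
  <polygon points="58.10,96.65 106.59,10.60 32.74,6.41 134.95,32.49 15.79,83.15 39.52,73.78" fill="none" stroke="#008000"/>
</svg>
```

G21
G90
G0 X82.97 Y18.11
M3 S718
G01 X79.54 Y23.11 F624
G01 X81.58 Y22.03
G01 X86.07 Y20.08
G01 X89.97 Y22.46
M5
G0 X53.29 Y9.41
M3 S718
G01 X51.30 Y26.74 F624
G01 X67.16 Y33.99
G01 X78.96 Y21.14
G01 X70.39 Y5.95
G01 X53.29 Y9.41
M5
G0 X58.10 Y33.01
M3 S718
G01 X106.59 Y119.06 F624
G01 X32.74 Y123.25
G01 X134.95 Y97.17
G01 X15.79 Y46.51
G01 X39.52 Y55.88
G01 X58.10 Y33.01
M5
G0 X0.00 Y0.00

viewBox `0 0 156.45 129.66` with mm width/height → 1 unit = 1 mm. Flip: y_m = 129.66 − y_svg.

**Shape 1** — `<path>` cubic bezier, stroke `#008000` → cut (S718, F624). Control points (SVG): P0=(82.97,111.55), P1=(73.41,98.52), P2=(86.50,115.57), P3=(89.97,107.20); sampled at t=k/4. Machine vertices: (82.97,18.11) → (79.54,23.11) → (81.58,22.03) → (86.07,20.08) → (89.97,22.46). Open path.

**Shape 2** — `<path>` regular polygon, stroke `#008000` → cut (S718, F624). Machine vertices: (53.29,9.41) → (51.30,26.74) → (67.16,33.99) → (78.96,21.14) → (70.39,5.95) → (53.29,9.41). Closed: final G1 returns to the first vertex.

**Shape 3** — `<polygon>` closed polygon, stroke `#008000` → cut (S718, F624). Machine vertices: (58.10,33.01) → (106.59,119.06) → (32.74,123.25) → (134.95,97.17) → (15.79,46.51) → (39.52,55.88) → (58.10,33.01). Closed: final G1 returns to the first vertex.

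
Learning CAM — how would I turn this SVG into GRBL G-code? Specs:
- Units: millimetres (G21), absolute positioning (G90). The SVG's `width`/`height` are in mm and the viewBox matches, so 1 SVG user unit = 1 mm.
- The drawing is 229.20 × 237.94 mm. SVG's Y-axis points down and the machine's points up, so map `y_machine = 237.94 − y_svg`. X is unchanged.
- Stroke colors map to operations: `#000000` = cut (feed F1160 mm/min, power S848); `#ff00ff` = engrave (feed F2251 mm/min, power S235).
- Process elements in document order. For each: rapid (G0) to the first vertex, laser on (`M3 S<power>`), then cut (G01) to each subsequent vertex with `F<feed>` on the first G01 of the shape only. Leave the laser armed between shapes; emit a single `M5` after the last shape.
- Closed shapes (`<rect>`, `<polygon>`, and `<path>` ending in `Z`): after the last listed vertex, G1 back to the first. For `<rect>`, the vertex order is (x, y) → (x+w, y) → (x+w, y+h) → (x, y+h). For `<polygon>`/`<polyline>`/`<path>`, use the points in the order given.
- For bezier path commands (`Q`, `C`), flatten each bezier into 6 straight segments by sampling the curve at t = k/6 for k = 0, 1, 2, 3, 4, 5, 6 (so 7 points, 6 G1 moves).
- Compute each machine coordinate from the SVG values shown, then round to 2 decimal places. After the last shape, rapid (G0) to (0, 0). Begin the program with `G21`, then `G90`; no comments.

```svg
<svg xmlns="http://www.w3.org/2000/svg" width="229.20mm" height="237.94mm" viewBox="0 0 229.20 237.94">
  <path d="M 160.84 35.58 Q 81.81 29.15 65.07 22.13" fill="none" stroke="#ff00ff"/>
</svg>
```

G21
G90
G0 X160.84 Y202.36
M3 S235
G01 X136.23 Y204.52 F2251
G01 X115.07 Y206.71
G01 X97.38 Y208.94
G01 X83.15 Y211.20
G01 X72.38 Y213.49
G01 X65.07 Y215.81
M5
G0 X0.00 Y0.00

1 u = 1 mm; y_m = 237.94 − y.

[1] `<path>` quadratic bezier, #ff00ff→engrave S235 F2251: (160.84,202.36) → (136.23,204.52) → (115.07,206.71) → (97.38,208.94) → (83.15,211.20) → (72.38,213.49) → (65.07,215.81)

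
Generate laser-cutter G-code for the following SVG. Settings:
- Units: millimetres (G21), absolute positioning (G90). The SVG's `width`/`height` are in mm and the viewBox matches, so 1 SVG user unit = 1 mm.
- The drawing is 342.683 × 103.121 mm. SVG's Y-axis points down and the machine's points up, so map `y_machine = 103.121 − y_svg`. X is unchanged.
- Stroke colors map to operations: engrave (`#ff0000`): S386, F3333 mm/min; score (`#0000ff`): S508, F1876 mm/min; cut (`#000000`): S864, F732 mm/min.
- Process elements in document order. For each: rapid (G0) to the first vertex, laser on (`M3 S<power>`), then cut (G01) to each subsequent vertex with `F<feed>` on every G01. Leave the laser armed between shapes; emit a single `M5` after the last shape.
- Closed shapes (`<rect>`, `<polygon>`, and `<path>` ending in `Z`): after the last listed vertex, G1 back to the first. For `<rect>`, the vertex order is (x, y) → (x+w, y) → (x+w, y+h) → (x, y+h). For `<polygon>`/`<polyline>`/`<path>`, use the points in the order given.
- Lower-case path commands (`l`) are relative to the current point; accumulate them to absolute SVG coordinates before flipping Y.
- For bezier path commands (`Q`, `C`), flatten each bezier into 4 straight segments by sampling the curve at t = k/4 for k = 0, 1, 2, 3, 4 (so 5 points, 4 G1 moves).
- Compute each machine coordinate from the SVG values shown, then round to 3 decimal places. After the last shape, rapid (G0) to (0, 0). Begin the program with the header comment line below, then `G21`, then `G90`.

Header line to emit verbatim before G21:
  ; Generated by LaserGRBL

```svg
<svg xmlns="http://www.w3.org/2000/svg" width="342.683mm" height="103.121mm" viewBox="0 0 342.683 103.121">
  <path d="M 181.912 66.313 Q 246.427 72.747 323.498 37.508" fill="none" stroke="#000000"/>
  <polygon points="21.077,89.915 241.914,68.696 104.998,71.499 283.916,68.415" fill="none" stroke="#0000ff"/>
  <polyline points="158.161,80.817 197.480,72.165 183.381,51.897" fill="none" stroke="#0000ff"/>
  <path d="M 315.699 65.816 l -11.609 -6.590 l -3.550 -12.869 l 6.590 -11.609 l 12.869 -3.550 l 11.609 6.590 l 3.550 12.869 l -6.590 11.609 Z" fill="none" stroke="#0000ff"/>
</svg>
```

1 u = 1 mm; y_m = 103.121 − y.

[1] `<path>` quadratic bezier, #000000→cut S864 F732: (181.912,36.808) → (214.954,36.196) → (249.566,40.792) → (285.747,50.598) → (323.498,65.613)

[2] `<polygon>` closed polygon, #0000ff→score S508 F1876: (21.077,13.206) → (241.914,34.425) → (104.998,31.622) → (283.916,34.706) → (21.077,13.206) (closed)

[3] `<polyline>` open polyline, #0000ff→score S508 F1876: (158.161,22.304) → (197.480,30.956) → (183.381,51.224)

[4] `<path>` regular polygon, #0000ff→score S508 F1876: (315.699,37.305) → (304.090,43.895) → (300.540,56.764) → (307.130,68.373) → (319.999,71.923) → (331.608,65.333) → (335.158,52.464) → (328.568,40.855) → (315.699,37.305) (closed)

; Generated by LaserGRBL
G21
G90
G0 X181.912 Y36.808
M3 S864
G01 X214.954 Y36.196 F732
G01 X249.566 Y40.792 F732
G01 X285.747 Y50.598 F732
G01 X323.498 Y65.613 F732
G0 X21.077 Y13.206
M3 S508
G01 X241.914 Y34.425 F1876
G01 X104.998 Y31.622 F1876
G01 X283.916 Y34.706 F1876
G01 X21.077 Y13.206 F1876
G0 X158.161 Y22.304
M3 S508
G01 X197.480 Y30.956 F1876
G01 X183.381 Y51.224 F1876
G0 X315.699 Y37.305
M3 S508
G01 X304.090 Y43.895 F1876
G01 X300.540 Y56.764 F1876
G01 X307.130 Y68.373 F1876
G01 X319.999 Y71.923 F1876
G01 X331.608 Y65.333 F1876
G01 X335.158 Y52.464 F1876
G01 X328.568 Y40.855 F1876
G01 X315.699 Y37.305 F1876
M5
G0 X0.000 Y0.000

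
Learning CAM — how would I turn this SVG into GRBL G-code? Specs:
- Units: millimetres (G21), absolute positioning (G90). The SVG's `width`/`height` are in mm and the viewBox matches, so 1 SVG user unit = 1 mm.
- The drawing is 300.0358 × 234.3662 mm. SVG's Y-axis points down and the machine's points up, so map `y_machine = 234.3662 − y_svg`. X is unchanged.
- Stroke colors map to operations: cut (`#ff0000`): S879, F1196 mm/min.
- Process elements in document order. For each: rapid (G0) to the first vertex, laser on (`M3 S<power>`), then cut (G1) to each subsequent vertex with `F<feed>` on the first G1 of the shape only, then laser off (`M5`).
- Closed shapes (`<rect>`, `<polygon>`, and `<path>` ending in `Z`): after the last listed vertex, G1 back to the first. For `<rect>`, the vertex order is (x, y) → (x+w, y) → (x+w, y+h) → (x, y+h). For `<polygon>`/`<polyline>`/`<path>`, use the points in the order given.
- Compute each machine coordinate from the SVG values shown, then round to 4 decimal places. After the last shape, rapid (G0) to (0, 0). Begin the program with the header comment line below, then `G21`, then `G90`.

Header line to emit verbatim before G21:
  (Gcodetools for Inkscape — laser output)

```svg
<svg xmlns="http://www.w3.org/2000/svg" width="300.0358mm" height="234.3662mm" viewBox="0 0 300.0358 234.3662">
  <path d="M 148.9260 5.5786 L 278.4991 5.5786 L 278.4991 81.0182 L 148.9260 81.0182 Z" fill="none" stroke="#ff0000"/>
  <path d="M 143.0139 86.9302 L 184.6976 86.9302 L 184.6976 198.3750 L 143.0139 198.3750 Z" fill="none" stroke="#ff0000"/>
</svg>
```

(Gcodetools for Inkscape — laser output)
G21
G90
G0 X148.9260 Y228.7876
M3 S879
G1 X278.4991 Y228.7876 F1196
G1 X278.4991 Y153.3480
G1 X148.9260 Y153.3480
G1 X148.9260 Y228.7876
M5
G0 X143.0139 Y147.4360
M3 S879
G1 X184.6976 Y147.4360 F1196
G1 X184.6976 Y35.9912
G1 X143.0139 Y35.9912
G1 X143.0139 Y147.4360
M5
G0 X0.0000 Y0.0000

viewBox `0 0 300.0358 234.3662` with mm width/height → 1 unit = 1 mm. Flip: y_m = 234.3662 − y_svg.

**Shape 1** — `<path>` rectangle, stroke `#ff0000` → cut (S879, F1196). Machine vertices: (148.9260,228.7876) → (278.4991,228.7876) → (278.4991,153.3480) → (148.9260,153.3480) → (148.9260,228.7876). Closed: final G1 returns to the first vertex.

**Shape 2** — `<path>` rectangle, stroke `#ff0000` → cut (S879, F1196). Machine vertices: (143.0139,147.4360) → (184.6976,147.4360) → (184.6976,35.9912) → (143.0139,35.9912) → (143.0139,147.4360). Closed: final G1 returns to the first vertex.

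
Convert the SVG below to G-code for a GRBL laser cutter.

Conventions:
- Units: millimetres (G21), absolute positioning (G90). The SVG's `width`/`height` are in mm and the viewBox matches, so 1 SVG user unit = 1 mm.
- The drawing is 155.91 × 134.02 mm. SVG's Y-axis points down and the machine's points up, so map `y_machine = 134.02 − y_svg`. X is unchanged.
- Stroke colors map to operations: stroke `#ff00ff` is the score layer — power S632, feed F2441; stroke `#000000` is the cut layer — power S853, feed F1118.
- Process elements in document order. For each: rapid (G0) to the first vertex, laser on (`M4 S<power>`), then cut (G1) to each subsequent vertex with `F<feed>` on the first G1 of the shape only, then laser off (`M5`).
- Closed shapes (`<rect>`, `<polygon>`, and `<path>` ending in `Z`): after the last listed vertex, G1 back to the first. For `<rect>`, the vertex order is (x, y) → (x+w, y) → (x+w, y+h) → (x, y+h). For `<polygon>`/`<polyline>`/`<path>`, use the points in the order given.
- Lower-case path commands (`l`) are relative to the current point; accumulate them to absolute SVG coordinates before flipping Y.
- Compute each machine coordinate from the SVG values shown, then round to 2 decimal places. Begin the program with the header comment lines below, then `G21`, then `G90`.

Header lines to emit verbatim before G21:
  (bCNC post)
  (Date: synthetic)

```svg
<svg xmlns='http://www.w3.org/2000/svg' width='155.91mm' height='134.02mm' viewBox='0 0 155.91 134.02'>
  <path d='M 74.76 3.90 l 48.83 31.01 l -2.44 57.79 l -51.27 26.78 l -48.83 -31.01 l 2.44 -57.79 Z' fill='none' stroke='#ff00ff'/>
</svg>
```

viewBox `0 0 155.91 134.02` with mm width/height → 1 unit = 1 mm. Flip: y_m = 134.02 − y_svg.

**Shape 1** — `<path>` regular polygon, stroke `#ff00ff` → score (S632, F2441). Machine vertices: (74.76,130.12) → (123.59,99.11) → (121.15,41.32) → (69.88,14.54) → (21.05,45.55) → (23.49,103.34) → (74.76,130.12). Closed: final G1 returns to the first vertex.

(bCNC post)
(Date: synthetic)
G21
G90
G0 X74.76 Y130.12
M4 S632
G1 X123.59 Y99.11 F2441
G1 X121.15 Y41.32
G1 X69.88 Y14.54
G1 X21.05 Y45.55
G1 X23.49 Y103.34
G1 X74.76 Y130.12
M5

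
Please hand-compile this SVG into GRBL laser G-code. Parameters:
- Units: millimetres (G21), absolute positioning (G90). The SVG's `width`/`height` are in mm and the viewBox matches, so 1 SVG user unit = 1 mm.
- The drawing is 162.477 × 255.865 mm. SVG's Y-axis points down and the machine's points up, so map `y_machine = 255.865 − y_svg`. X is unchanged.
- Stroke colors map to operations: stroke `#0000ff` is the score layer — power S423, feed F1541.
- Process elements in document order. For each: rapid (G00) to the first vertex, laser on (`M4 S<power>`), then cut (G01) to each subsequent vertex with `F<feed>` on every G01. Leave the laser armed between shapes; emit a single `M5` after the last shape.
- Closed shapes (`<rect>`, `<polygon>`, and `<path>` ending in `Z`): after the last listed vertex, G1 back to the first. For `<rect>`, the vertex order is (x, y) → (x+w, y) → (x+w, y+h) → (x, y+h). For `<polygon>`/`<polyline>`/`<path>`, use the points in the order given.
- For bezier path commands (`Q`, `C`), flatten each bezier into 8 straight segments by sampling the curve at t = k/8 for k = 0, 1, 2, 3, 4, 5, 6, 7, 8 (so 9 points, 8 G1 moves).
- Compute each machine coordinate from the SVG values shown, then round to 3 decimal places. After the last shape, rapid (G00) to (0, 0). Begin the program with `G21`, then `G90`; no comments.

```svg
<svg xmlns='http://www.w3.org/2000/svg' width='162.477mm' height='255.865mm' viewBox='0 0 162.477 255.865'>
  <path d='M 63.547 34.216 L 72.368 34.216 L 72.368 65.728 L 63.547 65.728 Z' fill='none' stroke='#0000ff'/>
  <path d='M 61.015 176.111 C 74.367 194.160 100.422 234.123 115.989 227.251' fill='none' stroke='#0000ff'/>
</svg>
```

1 u = 1 mm; y_m = 255.865 − y.

[1] `<path>` rectangle, #0000ff→score S423 F1541: (63.547,221.649) → (72.368,221.649) → (72.368,190.137) → (63.547,190.137) → (63.547,221.649) (closed)

[2] `<path>` cubic bezier, #0000ff→score S423 F1541: (61.015,79.754) → (66.572,72.093) → (73.048,63.183) → (80.172,53.829) → (87.671,44.839) → (95.274,37.016) → (102.710,31.167) → (109.705,28.098) → (115.989,28.614)

G21
G90
G00 X63.547 Y221.649
M4 S423
G01 X72.368 Y221.649 F1541
G01 X72.368 Y190.137 F1541
G01 X63.547 Y190.137 F1541
G01 X63.547 Y221.649 F1541
G00 X61.015 Y79.754
M4 S423
G01 X66.572 Y72.093 F1541
G01 X73.048 Y63.183 F1541
G01 X80.172 Y53.829 F1541
G01 X87.671 Y44.839 F1541
G01 X95.274 Y37.016 F1541
G01 X102.710 Y31.167 F1541
G01 X109.705 Y28.098 F1541
G01 X115.989 Y28.614 F1541
M5
G00 X0.000 Y0.000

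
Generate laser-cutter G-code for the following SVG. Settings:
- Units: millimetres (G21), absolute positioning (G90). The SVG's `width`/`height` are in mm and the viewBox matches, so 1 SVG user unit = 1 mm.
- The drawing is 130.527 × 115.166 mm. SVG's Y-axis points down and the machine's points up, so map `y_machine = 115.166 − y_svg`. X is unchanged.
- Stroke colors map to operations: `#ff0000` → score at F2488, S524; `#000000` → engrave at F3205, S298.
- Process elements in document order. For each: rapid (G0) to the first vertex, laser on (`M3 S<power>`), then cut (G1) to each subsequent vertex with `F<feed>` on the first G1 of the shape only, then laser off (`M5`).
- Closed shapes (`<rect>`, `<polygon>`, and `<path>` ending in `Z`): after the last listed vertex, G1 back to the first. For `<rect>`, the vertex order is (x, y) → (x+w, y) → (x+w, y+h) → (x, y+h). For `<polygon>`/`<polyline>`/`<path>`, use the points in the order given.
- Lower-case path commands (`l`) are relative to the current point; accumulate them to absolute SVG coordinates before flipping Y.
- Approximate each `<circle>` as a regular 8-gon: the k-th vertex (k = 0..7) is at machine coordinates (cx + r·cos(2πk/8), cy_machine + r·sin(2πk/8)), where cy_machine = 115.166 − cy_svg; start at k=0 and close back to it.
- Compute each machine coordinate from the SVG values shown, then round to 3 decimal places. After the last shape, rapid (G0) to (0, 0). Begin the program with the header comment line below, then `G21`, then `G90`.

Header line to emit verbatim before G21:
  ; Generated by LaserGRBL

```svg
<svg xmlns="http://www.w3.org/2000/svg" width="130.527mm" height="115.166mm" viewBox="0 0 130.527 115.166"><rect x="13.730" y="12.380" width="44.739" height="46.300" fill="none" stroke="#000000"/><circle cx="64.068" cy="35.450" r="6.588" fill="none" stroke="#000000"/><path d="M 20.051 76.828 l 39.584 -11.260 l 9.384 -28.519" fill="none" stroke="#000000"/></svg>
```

viewBox `0 0 130.527 115.166` with mm width/height → 1 unit = 1 mm. Flip: y_m = 115.166 − y_svg.

**Shape 1** — `<rect>` rectangle, stroke `#000000` → engrave (S298, F3205). Machine vertices: (13.730,102.786) → (58.469,102.786) → (58.469,56.486) → (13.730,56.486) → (13.730,102.786). Closed: final G1 returns to the first vertex.

**Shape 2** — `<circle>` circle, stroke `#000000` → engrave (S298, F3205). Machine vertices: (70.656,79.716) → (68.726,84.374) → (64.068,86.304) → (59.410,84.374) → (57.480,79.716) → (59.410,75.058) → (64.068,73.128) → (68.726,75.058) → (70.656,79.716). Closed: final G1 returns to the first vertex.

**Shape 3** — `<path>` open polyline, stroke `#000000` → engrave (S298, F3205). Machine vertices: (20.051,38.338) → (59.635,49.598) → (69.019,78.117). Open path.

; Generated by LaserGRBL
G21
G90
G0 X13.730 Y102.786
M3 S298
G1 X58.469 Y102.786 F3205
G1 X58.469 Y56.486
G1 X13.730 Y56.486
G1 X13.730 Y102.786
M5
G0 X70.656 Y79.716
M3 S298
G1 X68.726 Y84.374 F3205
G1 X64.068 Y86.304
G1 X59.410 Y84.374
G1 X57.480 Y79.716
G1 X59.410 Y75.058
G1 X64.068 Y73.128
G1 X68.726 Y75.058
G1 X70.656 Y79.716
M5
G0 X20.051 Y38.338
M3 S298
G1 X59.635 Y49.598 F3205
G1 X69.019 Y78.117
M5
G0 X0.000 Y0.000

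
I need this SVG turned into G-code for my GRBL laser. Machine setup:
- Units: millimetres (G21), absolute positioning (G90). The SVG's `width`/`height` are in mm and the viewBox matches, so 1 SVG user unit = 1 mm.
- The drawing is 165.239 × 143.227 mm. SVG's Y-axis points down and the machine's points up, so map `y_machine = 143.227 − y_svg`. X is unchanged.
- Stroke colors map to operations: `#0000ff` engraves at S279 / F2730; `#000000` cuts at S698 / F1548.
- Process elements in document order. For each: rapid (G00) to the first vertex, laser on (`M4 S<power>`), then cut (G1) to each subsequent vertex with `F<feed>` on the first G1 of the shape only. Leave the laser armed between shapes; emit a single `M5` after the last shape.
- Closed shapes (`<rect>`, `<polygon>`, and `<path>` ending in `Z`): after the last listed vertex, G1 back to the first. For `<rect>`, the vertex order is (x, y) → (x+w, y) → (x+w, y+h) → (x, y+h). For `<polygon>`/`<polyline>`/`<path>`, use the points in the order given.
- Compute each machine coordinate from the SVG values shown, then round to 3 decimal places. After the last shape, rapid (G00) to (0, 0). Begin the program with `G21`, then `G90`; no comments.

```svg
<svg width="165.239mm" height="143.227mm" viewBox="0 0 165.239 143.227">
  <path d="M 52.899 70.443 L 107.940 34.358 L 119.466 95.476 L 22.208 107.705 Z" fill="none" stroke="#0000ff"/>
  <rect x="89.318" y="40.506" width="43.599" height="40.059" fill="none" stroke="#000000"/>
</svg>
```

Since the viewBox matches the mm dimensions, user units are millimetres directly. The only transform is the Y-flip y_m = 143.227 − y_svg.

Shape 1 is a closed polygon drawn with `<path>`. Its stroke #0000ff means engrave at S279, F2730. After flipping Y the toolpath is (52.899,72.784) → (107.940,108.869) → (119.466,47.751) → (22.208,35.522) → (52.899,72.784), returning to the start.

Shape 2 is a rectangle drawn with `<rect>`. Its stroke #000000 means cut at S698, F1548. After flipping Y the toolpath is (89.318,102.721) → (132.917,102.721) → (132.917,62.662) → (89.318,62.662) → (89.318,102.721), returning to the start.

G21
G90
G00 X52.899 Y72.784
M4 S279
G1 X107.940 Y108.869 F2730
G1 X119.466 Y47.751
G1 X22.208 Y35.522
G1 X52.899 Y72.784
G00 X89.318 Y102.721
M4 S698
G1 X132.917 Y102.721 F1548
G1 X132.917 Y62.662
G1 X89.318 Y62.662
G1 X89.318 Y102.721
M5
G00 X0.000 Y0.000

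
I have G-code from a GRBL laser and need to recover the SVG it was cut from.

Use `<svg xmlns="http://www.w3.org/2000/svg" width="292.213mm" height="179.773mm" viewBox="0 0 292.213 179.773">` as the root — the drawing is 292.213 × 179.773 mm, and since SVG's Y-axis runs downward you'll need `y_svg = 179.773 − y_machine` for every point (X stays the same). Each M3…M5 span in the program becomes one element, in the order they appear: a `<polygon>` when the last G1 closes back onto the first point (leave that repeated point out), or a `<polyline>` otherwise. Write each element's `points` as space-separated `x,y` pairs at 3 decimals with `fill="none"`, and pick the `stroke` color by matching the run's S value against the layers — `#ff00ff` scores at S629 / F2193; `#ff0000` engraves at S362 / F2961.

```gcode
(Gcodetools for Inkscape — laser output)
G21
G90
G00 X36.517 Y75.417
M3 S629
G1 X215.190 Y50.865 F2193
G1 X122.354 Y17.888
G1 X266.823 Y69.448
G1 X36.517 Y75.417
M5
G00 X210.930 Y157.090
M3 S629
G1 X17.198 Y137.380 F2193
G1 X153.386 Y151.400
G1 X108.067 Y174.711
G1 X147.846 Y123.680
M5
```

<svg xmlns="http://www.w3.org/2000/svg" width="292.213mm" height="179.773mm" viewBox="0 0 292.213 179.773">
  <polygon points="36.517,104.356 215.190,128.908 122.354,161.885 266.823,110.325" fill="none" stroke="#ff00ff"/>
  <polyline points="210.930,22.683 17.198,42.393 153.386,28.373 108.067,5.062 147.846,56.093" fill="none" stroke="#ff00ff"/>
</svg>

Machine Y-up, SVG Y-down with viewBox height 179.773, so y_svg = 179.773 − y_machine; X carries over. Every run uses S629, so all elements get stroke `#ff00ff` (score).

Run 1: The run returns to its start, so emit a `<polygon>` with points (Y-flipped): 36.517,104.356 215.190,128.908 122.354,161.885 266.823,110.325.

Run 2: The run is open, so emit a `<polyline>` with points (Y-flipped): 210.930,22.683 17.198,42.393 153.386,28.373 108.067,5.062 147.846,56.093.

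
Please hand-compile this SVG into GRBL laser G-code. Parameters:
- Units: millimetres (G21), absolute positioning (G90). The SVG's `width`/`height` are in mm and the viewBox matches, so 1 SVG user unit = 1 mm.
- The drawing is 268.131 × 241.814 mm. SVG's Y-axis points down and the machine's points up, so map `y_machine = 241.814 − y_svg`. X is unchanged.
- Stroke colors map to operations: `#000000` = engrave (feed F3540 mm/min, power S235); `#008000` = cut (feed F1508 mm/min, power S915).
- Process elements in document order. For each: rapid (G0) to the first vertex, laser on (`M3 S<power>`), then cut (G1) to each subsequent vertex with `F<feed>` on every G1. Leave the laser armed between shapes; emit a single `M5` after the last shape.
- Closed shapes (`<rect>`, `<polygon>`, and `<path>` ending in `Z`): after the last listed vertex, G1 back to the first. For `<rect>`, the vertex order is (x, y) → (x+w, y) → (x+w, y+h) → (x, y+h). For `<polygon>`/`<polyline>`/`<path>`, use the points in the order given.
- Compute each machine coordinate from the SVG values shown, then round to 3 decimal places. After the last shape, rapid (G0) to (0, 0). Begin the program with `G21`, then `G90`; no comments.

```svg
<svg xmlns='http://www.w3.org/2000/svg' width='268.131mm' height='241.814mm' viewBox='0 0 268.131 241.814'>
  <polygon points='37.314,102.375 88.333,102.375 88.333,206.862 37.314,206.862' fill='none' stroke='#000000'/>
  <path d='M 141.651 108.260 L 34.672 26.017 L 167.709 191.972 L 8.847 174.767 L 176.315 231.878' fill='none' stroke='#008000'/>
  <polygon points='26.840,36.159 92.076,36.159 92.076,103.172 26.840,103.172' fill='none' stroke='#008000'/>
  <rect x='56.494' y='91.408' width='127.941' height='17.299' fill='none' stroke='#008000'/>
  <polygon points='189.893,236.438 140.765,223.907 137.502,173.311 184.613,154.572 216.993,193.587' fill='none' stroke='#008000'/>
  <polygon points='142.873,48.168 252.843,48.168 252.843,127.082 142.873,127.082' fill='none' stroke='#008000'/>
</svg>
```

G21
G90
G0 X37.314 Y139.439
M3 S235
G1 X88.333 Y139.439 F3540
G1 X88.333 Y34.952 F3540
G1 X37.314 Y34.952 F3540
G1 X37.314 Y139.439 F3540
G0 X141.651 Y133.554
M3 S915
G1 X34.672 Y215.797 F1508
G1 X167.709 Y49.842 F1508
G1 X8.847 Y67.047 F1508
G1 X176.315 Y9.936 F1508
G0 X26.840 Y205.655
M3 S915
G1 X92.076 Y205.655 F1508
G1 X92.076 Y138.642 F1508
G1 X26.840 Y138.642 F1508
G1 X26.840 Y205.655 F1508
G0 X56.494 Y150.406
M3 S915
G1 X184.435 Y150.406 F1508
G1 X184.435 Y133.107 F1508
G1 X56.494 Y133.107 F1508
G1 X56.494 Y150.406 F1508
G0 X189.893 Y5.376
M3 S915
G1 X140.765 Y17.907 F1508
G1 X137.502 Y68.503 F1508
G1 X184.613 Y87.242 F1508
G1 X216.993 Y48.227 F1508
G1 X189.893 Y5.376 F1508
G0 X142.873 Y193.646
M3 S915
G1 X252.843 Y193.646 F1508
G1 X252.843 Y114.732 F1508
G1 X142.873 Y114.732 F1508
G1 X142.873 Y193.646 F1508
M5
G0 X0.000 Y0.000

1 u = 1 mm; y_m = 241.814 − y.

[1] `<polygon>` rectangle, #000000→engrave S235 F3540: (37.314,139.439) → (88.333,139.439) → (88.333,34.952) → (37.314,34.952) → (37.314,139.439) (closed)

[2] `<path>` open polyline, #008000→cut S915 F1508: (141.651,133.554) → (34.672,215.797) → (167.709,49.842) → (8.847,67.047) → (176.315,9.936)

[3] `<polygon>` rectangle, #008000→cut S915 F1508: (26.840,205.655) → (92.076,205.655) → (92.076,138.642) → (26.840,138.642) → (26.840,205.655) (closed)

[4] `<rect>` rectangle, #008000→cut S915 F1508: (56.494,150.406) → (184.435,150.406) → (184.435,133.107) → (56.494,133.107) → (56.494,150.406) (closed)

[5] `<polygon>` regular polygon, #008000→cut S915 F1508: (189.893,5.376) → (140.765,17.907) → (137.502,68.503) → (184.613,87.242) → (216.993,48.227) → (189.893,5.376) (closed)

[6] `<polygon>` rectangle, #008000→cut S915 F1508: (142.873,193.646) → (252.843,193.646) → (252.843,114.732) → (142.873,114.732) → (142.873,193.646) (closed)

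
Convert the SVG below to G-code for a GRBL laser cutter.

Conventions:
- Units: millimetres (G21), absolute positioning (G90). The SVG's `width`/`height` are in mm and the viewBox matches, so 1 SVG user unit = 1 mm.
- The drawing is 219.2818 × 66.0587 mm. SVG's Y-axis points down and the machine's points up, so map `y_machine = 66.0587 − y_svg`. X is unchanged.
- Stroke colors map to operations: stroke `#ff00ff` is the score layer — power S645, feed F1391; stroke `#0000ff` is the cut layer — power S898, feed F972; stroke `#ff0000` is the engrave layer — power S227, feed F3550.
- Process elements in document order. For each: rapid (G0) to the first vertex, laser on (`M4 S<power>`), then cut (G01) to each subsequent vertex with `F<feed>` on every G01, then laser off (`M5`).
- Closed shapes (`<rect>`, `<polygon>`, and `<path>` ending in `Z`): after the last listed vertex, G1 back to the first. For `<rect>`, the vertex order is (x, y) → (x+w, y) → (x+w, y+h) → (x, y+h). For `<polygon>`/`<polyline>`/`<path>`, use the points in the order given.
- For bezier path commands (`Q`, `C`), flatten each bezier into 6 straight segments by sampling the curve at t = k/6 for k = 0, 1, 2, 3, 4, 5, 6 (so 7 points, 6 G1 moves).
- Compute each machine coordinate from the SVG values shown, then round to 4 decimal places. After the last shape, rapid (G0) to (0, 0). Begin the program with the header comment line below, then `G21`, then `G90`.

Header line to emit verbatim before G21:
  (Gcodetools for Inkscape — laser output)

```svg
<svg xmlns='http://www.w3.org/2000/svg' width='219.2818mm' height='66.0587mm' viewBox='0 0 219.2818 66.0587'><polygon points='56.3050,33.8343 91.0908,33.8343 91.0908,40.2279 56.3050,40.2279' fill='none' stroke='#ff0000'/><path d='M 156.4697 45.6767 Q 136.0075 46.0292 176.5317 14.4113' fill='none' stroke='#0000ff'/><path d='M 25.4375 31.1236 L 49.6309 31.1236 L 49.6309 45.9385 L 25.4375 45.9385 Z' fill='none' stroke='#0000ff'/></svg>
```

Since the viewBox matches the mm dimensions, user units are millimetres directly. The only transform is the Y-flip y_m = 66.0587 − y_svg.

Shape 1 is a rectangle drawn with `<polygon>`. Its stroke #ff0000 means engrave at S227, F3550. After flipping Y the toolpath is (56.3050,32.2244) → (91.0908,32.2244) → (91.0908,25.8308) → (56.3050,25.8308) → (56.3050,32.2244), returning to the start.

Shape 2 is a quadratic bezier drawn with `<path>`. Its stroke #0000ff means cut at S898, F972. After flipping Y the toolpath is (156.4697,20.3820) → (151.3430,21.1526) → (149.6045,23.6993) → (151.2541,28.0221) → (156.2918,34.1211) → (164.7177,41.9962) → (176.5317,51.6474).

Shape 3 is a rectangle drawn with `<path>`. Its stroke #0000ff means cut at S898, F972. After flipping Y the toolpath is (25.4375,34.9351) → (49.6309,34.9351) → (49.6309,20.1202) → (25.4375,20.1202) → (25.4375,34.9351), returning to the start.

(Gcodetools for Inkscape — laser output)
G21
G90
G0 X56.3050 Y32.2244
M4 S227
G01 X91.0908 Y32.2244 F3550
G01 X91.0908 Y25.8308 F3550
G01 X56.3050 Y25.8308 F3550
G01 X56.3050 Y32.2244 F3550
M5
G0 X156.4697 Y20.3820
M4 S898
G01 X151.3430 Y21.1526 F972
G01 X149.6045 Y23.6993 F972
G01 X151.2541 Y28.0221 F972
G01 X156.2918 Y34.1211 F972
G01 X164.7177 Y41.9962 F972
G01 X176.5317 Y51.6474 F972
M5
G0 X25.4375 Y34.9351
M4 S898
G01 X49.6309 Y34.9351 F972
G01 X49.6309 Y20.1202 F972
G01 X25.4375 Y20.1202 F972
G01 X25.4375 Y34.9351 F972
M5
G0 X0.0000 Y0.0000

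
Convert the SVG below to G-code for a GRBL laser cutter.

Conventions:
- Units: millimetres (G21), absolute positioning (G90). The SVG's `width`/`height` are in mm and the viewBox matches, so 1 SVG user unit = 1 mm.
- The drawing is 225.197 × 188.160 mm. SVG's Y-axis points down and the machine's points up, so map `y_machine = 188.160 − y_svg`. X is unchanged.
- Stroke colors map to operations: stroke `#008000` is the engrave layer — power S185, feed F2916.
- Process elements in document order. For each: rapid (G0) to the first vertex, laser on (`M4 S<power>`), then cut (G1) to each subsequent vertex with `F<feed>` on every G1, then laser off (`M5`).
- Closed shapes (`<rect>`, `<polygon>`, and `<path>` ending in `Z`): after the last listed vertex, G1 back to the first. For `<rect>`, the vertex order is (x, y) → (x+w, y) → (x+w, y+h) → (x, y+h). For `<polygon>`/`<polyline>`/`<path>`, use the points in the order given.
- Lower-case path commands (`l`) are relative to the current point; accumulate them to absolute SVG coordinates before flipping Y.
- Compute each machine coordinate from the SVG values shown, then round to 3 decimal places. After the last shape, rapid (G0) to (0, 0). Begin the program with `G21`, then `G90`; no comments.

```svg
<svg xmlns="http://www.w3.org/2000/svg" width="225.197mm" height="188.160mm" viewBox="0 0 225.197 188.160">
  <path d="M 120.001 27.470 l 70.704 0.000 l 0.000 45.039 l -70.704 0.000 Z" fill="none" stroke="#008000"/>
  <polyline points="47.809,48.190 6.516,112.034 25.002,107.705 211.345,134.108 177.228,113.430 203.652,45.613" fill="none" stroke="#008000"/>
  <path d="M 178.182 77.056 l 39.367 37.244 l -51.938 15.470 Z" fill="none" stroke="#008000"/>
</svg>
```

viewBox `0 0 225.197 188.160` with mm width/height → 1 unit = 1 mm. Flip: y_m = 188.160 − y_svg.

**Shape 1** — `<path>` rectangle, stroke `#008000` → engrave (S185, F2916). Machine vertices: (120.001,160.690) → (190.705,160.690) → (190.705,115.651) → (120.001,115.651) → (120.001,160.690). Closed: final G1 returns to the first vertex.

**Shape 2** — `<polyline>` open polyline, stroke `#008000` → engrave (S185, F2916). Machine vertices: (47.809,139.970) → (6.516,76.126) → (25.002,80.455) → (211.345,54.052) → (177.228,74.730) → (203.652,142.547). Open path.

**Shape 3** — `<path>` regular polygon, stroke `#008000` → engrave (S185, F2916). Machine vertices: (178.182,111.104) → (217.549,73.860) → (165.611,58.390) → (178.182,111.104). Closed: final G1 returns to the first vertex.

G21
G90
G0 X120.001 Y160.690
M4 S185
G1 X190.705 Y160.690 F2916
G1 X190.705 Y115.651 F2916
G1 X120.001 Y115.651 F2916
G1 X120.001 Y160.690 F2916
M5
G0 X47.809 Y139.970
M4 S185
G1 X6.516 Y76.126 F2916
G1 X25.002 Y80.455 F2916
G1 X211.345 Y54.052 F2916
G1 X177.228 Y74.730 F2916
G1 X203.652 Y142.547 F2916
M5
G0 X178.182 Y111.104
M4 S185
G1 X217.549 Y73.860 F2916
G1 X165.611 Y58.390 F2916
G1 X178.182 Y111.104 F2916
M5
G0 X0.000 Y0.000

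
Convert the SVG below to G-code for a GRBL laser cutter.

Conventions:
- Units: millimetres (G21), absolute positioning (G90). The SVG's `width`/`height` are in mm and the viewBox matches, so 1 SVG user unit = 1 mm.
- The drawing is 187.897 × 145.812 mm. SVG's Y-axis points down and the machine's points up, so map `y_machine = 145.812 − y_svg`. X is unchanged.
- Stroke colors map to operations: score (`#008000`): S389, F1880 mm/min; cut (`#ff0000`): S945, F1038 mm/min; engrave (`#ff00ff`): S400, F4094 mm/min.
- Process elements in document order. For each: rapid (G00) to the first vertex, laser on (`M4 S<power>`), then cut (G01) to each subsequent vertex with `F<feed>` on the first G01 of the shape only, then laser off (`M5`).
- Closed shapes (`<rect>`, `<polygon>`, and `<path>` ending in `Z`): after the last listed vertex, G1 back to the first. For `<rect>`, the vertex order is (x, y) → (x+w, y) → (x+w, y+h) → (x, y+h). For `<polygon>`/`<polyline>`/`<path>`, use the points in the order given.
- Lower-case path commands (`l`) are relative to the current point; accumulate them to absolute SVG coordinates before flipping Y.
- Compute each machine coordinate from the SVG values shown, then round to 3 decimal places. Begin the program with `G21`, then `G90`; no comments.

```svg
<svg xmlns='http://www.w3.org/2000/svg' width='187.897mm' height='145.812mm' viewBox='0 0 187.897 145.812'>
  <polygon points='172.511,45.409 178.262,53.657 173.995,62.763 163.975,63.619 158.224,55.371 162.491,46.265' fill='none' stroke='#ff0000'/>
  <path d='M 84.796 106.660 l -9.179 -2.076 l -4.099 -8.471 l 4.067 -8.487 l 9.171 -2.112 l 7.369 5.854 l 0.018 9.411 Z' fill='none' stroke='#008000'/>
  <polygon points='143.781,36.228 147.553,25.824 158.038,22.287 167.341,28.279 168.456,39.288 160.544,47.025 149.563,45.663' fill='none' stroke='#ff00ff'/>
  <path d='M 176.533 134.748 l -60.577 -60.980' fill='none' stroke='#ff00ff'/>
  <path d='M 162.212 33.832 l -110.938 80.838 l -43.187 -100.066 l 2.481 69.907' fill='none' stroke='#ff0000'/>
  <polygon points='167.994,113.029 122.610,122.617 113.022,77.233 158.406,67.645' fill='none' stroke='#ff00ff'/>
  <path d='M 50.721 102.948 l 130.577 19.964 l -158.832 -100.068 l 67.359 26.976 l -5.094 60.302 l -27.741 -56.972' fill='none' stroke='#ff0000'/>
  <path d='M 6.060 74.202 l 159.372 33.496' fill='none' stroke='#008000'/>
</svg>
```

viewBox `0 0 187.897 145.812` with mm width/height → 1 unit = 1 mm. Flip: y_m = 145.812 − y_svg.

**Shape 1** — `<polygon>` regular polygon, stroke `#ff0000` → cut (S945, F1038). Machine vertices: (172.511,100.403) → (178.262,92.155) → (173.995,83.049) → (163.975,82.193) → (158.224,90.441) → (162.491,99.547) → (172.511,100.403). Closed: final G1 returns to the first vertex.

**Shape 2** — `<path>` regular polygon, stroke `#008000` → score (S389, F1880). Machine vertices: (84.796,39.152) → (75.617,41.228) → (71.518,49.699) → (75.585,58.186) → (84.756,60.298) → (92.125,54.444) → (92.143,45.033) → (84.796,39.152). Closed: final G1 returns to the first vertex.

**Shape 3** — `<polygon>` regular polygon, stroke `#ff00ff` → engrave (S400, F4094). Machine vertices: (143.781,109.584) → (147.553,119.988) → (158.038,123.525) → (167.341,117.533) → (168.456,106.524) → (160.544,98.787) → (149.563,100.149) → (143.781,109.584). Closed: final G1 returns to the first vertex.

**Shape 4** — `<path>` line segment, stroke `#ff00ff` → engrave (S400, F4094). Machine vertices: (176.533,11.064) → (115.956,72.044). Open path.

**Shape 5** — `<path>` open polyline, stroke `#ff0000` → cut (S945, F1038). Machine vertices: (162.212,111.980) → (51.274,31.142) → (8.087,131.208) → (10.568,61.301). Open path.

**Shape 6** — `<polygon>` regular polygon, stroke `#ff00ff` → engrave (S400, F4094). Machine vertices: (167.994,32.783) → (122.610,23.195) → (113.022,68.579) → (158.406,78.167) → (167.994,32.783). Closed: final G1 returns to the first vertex.

**Shape 7** — `<path>` open polyline, stroke `#ff0000` → cut (S945, F1038). Machine vertices: (50.721,42.864) → (181.298,22.900) → (22.466,122.968) → (89.825,95.992) → (84.731,35.690) → (56.990,92.662). Open path.

**Shape 8** — `<path>` line segment, stroke `#008000` → score (S389, F1880). Machine vertices: (6.060,71.610) → (165.432,38.114). Open path.

G21
G90
G00 X172.511 Y100.403
M4 S945
G01 X178.262 Y92.155 F1038
G01 X173.995 Y83.049
G01 X163.975 Y82.193
G01 X158.224 Y90.441
G01 X162.491 Y99.547
G01 X172.511 Y100.403
M5
G00 X84.796 Y39.152
M4 S389
G01 X75.617 Y41.228 F1880
G01 X71.518 Y49.699
G01 X75.585 Y58.186
G01 X84.756 Y60.298
G01 X92.125 Y54.444
G01 X92.143 Y45.033
G01 X84.796 Y39.152
M5
G00 X143.781 Y109.584
M4 S400
G01 X147.553 Y119.988 F4094
G01 X158.038 Y123.525
G01 X167.341 Y117.533
G01 X168.456 Y106.524
G01 X160.544 Y98.787
G01 X149.563 Y100.149
G01 X143.781 Y109.584
M5
G00 X176.533 Y11.064
M4 S400
G01 X115.956 Y72.044 F4094
M5
G00 X162.212 Y111.980
M4 S945
G01 X51.274 Y31.142 F1038
G01 X8.087 Y131.208
G01 X10.568 Y61.301
M5
G00 X167.994 Y32.783
M4 S400
G01 X122.610 Y23.195 F4094
G01 X113.022 Y68.579
G01 X158.406 Y78.167
G01 X167.994 Y32.783
M5
G00 X50.721 Y42.864
M4 S945
G01 X181.298 Y22.900 F1038
G01 X22.466 Y122.968
G01 X89.825 Y95.992
G01 X84.731 Y35.690
G01 X56.990 Y92.662
M5
G00 X6.060 Y71.610
M4 S389
G01 X165.432 Y38.114 F1880
M5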